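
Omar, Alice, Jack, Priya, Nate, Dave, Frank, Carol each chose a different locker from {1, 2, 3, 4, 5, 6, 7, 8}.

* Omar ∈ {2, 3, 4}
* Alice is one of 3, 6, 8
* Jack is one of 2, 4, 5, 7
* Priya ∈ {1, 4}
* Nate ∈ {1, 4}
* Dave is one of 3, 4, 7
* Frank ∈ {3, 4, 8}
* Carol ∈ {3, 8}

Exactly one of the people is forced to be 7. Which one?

Dave

The 8 variables draw from only 8 values {1, 2, 3, 4, 5, 6, 7, 8}, so each is used; only Jack can be 5, hence Jack = 5.
The 7 still-open variables draw from only 7 values {1, 2, 3, 4, 6, 7, 8}, so each is used; only Omar can be 2, hence Omar = 2.
The 6 still-open variables draw from only 6 values {1, 3, 4, 6, 7, 8}, so each is used; only Alice can be 6, hence Alice = 6.
The 5 still-open variables together cover exactly {1, 3, 4, 7, 8} — 5 values for 5 variables — and 7 appears only in Dave's list, so Dave = 7.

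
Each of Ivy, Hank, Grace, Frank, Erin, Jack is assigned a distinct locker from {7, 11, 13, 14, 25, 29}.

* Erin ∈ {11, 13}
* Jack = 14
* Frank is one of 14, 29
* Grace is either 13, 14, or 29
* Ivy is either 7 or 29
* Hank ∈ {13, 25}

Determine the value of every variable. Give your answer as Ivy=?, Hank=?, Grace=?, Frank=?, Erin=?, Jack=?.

Ivy=7, Hank=25, Grace=13, Frank=29, Erin=11, Jack=14

Jack has just one choice, so Jack = 14. Eliminate 14 elsewhere: Grace, Frank.
That leaves Frank = 29. So Ivy, Grace can't be 29.
Ivy must be 7 (only option left).
That leaves Grace = 13. Eliminate 13 elsewhere: Hank, Erin.
Erin's domain is down to {11}, so Erin = 11.
Hank must be 25 (only option left).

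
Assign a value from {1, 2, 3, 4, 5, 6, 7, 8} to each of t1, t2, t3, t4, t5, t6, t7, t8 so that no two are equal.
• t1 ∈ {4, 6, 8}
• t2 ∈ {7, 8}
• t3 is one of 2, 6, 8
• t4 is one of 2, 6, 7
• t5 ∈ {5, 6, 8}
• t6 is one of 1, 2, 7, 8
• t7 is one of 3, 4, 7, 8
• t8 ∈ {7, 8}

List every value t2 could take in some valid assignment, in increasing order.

Among the 8 variables, 1 fits only t6 (and all 8 values in {1, 2, 3, 4, 5, 6, 7, 8} must be used), so t6 = 1.
The 7 still-open variables together cover exactly {2, 3, 4, 5, 6, 7, 8} — 7 values for 7 variables — and 3 appears only in t7's list, so t7 = 3.
The 6 still-open variables together cover exactly {2, 4, 5, 6, 7, 8} — 6 values for 6 variables — and 4 appears only in t1's list, so t1 = 4.
The 5 still-open variables together cover exactly {2, 5, 6, 7, 8} — 5 values for 5 variables — and 5 appears only in t5's list, so t5 = 5.
t2 and t8 share exactly the 2 values {7, 8}; by pigeonhole those values go to them, so strike 7, 8 from t3, t4.
No further eliminations apply; t2 can still be any of 7, 8.

7, 8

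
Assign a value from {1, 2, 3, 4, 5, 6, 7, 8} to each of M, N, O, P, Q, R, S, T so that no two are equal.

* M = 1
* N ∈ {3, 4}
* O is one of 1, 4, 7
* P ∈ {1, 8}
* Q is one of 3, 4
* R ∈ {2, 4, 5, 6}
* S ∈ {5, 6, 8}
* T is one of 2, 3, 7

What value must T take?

2

M's domain is down to {1}, so M = 1. Remove 1 from O, P.
P's domain is down to {8}, so P = 8. Strike 8 from S.
N and Q share exactly the 2 values {3, 4}; by pigeonhole those values go to them, so strike 3, 4 from O, R, T.
O has just one choice, so O = 7. So T can't be 7.
So T = 2.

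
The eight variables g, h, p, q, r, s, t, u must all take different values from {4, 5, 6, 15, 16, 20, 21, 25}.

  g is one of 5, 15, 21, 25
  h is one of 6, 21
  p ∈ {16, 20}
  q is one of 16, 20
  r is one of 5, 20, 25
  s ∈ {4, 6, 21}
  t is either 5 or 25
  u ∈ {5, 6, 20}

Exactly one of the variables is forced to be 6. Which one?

Among the 8 variables, 4 fits only s (and all 8 values in {4, 5, 6, 15, 16, 20, 21, 25} must be used), so s = 4.
Among the 7 still-open variables, 15 fits only g (and all 7 values in {5, 6, 15, 16, 20, 21, 25} must be used), so g = 15.
The 6 still-open variables draw from only 6 values {5, 6, 16, 20, 21, 25}, so each is used; only h can be 21, hence h = 21.
The 5 still-open variables draw from only 5 values {5, 6, 16, 20, 25}, so each is used; only u can be 6, hence u = 6.

u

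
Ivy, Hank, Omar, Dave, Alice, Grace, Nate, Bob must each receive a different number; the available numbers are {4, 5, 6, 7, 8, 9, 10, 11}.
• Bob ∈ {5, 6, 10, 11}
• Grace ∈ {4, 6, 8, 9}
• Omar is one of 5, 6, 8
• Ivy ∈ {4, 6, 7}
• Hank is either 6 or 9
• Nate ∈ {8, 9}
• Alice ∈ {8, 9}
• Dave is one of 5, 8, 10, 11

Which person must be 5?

Among the 8 variables, 7 fits only Ivy (and all 8 values in {4, 5, 6, 7, 8, 9, 10, 11} must be used), so Ivy = 7.
The 7 still-open variables draw from only 7 values {4, 5, 6, 8, 9, 10, 11}, so each is used; only Grace can be 4, hence Grace = 4.
Alice and Nate between them cover only {8, 9} — a naked pair. Remove those values from Hank, Omar, Dave.
Hank has just one choice, so Hank = 6. Strike 6 from Omar, Bob.
So 5 goes to Omar.

Omar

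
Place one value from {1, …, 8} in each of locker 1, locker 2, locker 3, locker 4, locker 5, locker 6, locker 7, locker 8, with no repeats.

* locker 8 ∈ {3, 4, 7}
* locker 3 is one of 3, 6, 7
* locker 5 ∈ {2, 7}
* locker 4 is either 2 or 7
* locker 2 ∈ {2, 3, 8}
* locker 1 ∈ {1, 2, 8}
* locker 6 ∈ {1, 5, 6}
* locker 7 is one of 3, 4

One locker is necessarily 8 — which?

The 8 variables together cover exactly {1, 2, 3, 4, 5, 6, 7, 8} — 8 values for 8 variables — and 5 appears only in locker 6's list, so locker 6 = 5.
The 7 still-open variables draw from only 7 values {1, 2, 3, 4, 6, 7, 8}, so each is used; only locker 1 can be 1, hence locker 1 = 1.
Among the 6 still-open variables, 6 fits only locker 3 (and all 6 values in {2, 3, 4, 6, 7, 8} must be used), so locker 3 = 6.
The 5 still-open variables together cover exactly {2, 3, 4, 7, 8} — 5 values for 5 variables — and 8 appears only in locker 2's list, so locker 2 = 8.

locker 2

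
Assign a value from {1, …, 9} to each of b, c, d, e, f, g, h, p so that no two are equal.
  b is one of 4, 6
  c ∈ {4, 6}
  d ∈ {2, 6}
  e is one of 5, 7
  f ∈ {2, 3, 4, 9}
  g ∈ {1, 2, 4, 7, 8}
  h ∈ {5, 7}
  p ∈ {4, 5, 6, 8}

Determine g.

The 2 variables b and c are confined to {4, 6}, which locks those values in; drop them from d, f, g, p.
That leaves d = 2. Remove 2 from f, g.
e and h between them cover only {5, 7} — a naked pair. Remove those values from g, p.
p has just one choice, so p = 8. Eliminate 8 elsewhere: g.
So g = 1.

1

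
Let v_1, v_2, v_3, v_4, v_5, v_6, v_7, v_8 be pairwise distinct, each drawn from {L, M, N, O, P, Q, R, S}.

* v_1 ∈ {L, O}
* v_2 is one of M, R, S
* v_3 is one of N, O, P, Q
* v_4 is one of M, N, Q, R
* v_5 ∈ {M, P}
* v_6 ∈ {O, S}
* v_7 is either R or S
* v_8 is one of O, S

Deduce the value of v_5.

The 8 variables draw from only 8 values {L, M, N, O, P, Q, R, S}, so each is used; only v_1 can be L, hence v_1 = L.
v_6 and v_8 share exactly the 2 values {O, S}; by pigeonhole those values go to them, so strike O, S from v_2, v_3, v_7.
v_7's domain is down to {R}, so v_7 = R. Strike R from v_2, v_4.
v_2 has just one choice, so v_2 = M. Remove M from v_4, v_5.
So v_5 = P.

P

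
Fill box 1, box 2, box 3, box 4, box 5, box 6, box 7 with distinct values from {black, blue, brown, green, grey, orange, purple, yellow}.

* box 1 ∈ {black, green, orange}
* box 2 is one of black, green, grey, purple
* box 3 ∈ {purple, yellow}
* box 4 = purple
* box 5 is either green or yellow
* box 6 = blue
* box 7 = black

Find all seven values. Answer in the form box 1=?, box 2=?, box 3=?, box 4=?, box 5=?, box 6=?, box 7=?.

box 4 has just one choice, so box 4 = purple. Remove purple from box 2, box 3.
box 6 has just one choice, so box 6 = blue.
box 7 must be black (only option left). Remove black from box 1, box 2.
That leaves box 3 = yellow. Remove yellow from box 5.
box 5 has just one choice, so box 5 = green. Remove green from box 1, box 2.
box 1's domain is down to {orange}, so box 1 = orange.
box 2 has just one choice, so box 2 = grey.

box 1=orange, box 2=grey, box 3=yellow, box 4=purple, box 5=green, box 6=blue, box 7=black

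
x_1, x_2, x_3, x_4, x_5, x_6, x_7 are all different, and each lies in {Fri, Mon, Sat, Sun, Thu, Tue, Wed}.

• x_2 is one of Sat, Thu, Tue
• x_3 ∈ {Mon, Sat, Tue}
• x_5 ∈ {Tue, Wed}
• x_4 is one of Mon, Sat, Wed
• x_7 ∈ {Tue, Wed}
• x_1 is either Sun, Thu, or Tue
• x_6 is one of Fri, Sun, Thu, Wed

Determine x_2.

The 7 variables together cover exactly {Fri, Mon, Sat, Sun, Thu, Tue, Wed} — 7 values for 7 variables — and Fri appears only in x_6's list, so x_6 = Fri.
The 6 still-open variables draw from only 6 values {Mon, Sat, Sun, Thu, Tue, Wed}, so each is used; only x_1 can be Sun, hence x_1 = Sun.
The 5 still-open variables draw from only 5 values {Mon, Sat, Thu, Tue, Wed}, so each is used; only x_2 can be Thu, hence x_2 = Thu.

Thu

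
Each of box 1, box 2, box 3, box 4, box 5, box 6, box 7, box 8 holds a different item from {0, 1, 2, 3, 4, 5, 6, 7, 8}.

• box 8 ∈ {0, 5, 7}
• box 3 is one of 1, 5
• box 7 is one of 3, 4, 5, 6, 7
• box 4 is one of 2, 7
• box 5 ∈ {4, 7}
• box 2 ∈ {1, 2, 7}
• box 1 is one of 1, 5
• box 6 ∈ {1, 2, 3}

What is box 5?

4

The 8 variables together cover exactly {0, 1, 2, 3, 4, 5, 6, 7} — 8 values for 8 variables — and 0 appears only in box 8's list, so box 8 = 0.
The 7 still-open variables together cover exactly {1, 2, 3, 4, 5, 6, 7} — 7 values for 7 variables — and 6 appears only in box 7's list, so box 7 = 6.
The 6 still-open variables draw from only 6 values {1, 2, 3, 4, 5, 7}, so each is used; only box 6 can be 3, hence box 6 = 3.
The 5 still-open variables together cover exactly {1, 2, 4, 5, 7} — 5 values for 5 variables — and 4 appears only in box 5's list, so box 5 = 4.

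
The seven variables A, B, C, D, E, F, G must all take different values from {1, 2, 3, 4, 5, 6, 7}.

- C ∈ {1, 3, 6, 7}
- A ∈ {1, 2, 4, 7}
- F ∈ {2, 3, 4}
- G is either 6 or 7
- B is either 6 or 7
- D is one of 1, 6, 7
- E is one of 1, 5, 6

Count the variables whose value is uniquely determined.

Among the 7 variables, 5 fits only E (and all 7 values in {1, 2, 3, 4, 5, 6, 7} must be used), so E = 5.
The 2 variables B and G are confined to {6, 7}, which locks those values in; drop them from A, C, D.
D's domain is down to {1}, so D = 1. Eliminate 1 elsewhere: A, C.
C's domain is down to {3}, so C = 3. Eliminate 3 elsewhere: F.
Determined: C=3, D=1, E=5. The other variables each still have more than one consistent value. That makes 3.

3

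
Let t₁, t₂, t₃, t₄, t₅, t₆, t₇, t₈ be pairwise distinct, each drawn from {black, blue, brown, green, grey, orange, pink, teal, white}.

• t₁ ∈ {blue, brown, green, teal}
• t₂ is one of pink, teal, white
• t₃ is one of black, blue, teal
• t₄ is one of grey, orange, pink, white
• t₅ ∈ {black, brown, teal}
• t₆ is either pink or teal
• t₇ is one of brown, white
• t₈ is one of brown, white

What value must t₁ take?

The 2 variables t₇ and t₈ are confined to {brown, white}, which locks those values in; drop them from t₁, t₂, t₄, t₅.
t₂ and t₆ between them cover only {pink, teal} — a naked pair. Remove those values from t₁, t₃, t₄, t₅.
t₅ has just one choice, so t₅ = black. Strike black from t₃.
t₃'s domain is down to {blue}, so t₃ = blue. Remove blue from t₁.
So t₁ = green.

green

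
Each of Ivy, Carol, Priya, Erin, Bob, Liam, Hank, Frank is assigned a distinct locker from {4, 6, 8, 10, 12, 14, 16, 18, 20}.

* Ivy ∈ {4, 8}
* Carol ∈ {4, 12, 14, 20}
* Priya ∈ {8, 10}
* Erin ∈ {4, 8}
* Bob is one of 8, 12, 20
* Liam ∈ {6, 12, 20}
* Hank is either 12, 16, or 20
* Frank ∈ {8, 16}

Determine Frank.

16

The 8 variables together cover exactly {4, 6, 8, 10, 12, 14, 16, 20} — 8 values for 8 variables — and 6 appears only in Liam's list, so Liam = 6.
The 7 still-open variables together cover exactly {4, 8, 10, 12, 14, 16, 20} — 7 values for 7 variables — and 10 appears only in Priya's list, so Priya = 10.
The 6 still-open variables together cover exactly {4, 8, 12, 14, 16, 20} — 6 values for 6 variables — and 14 appears only in Carol's list, so Carol = 14.
Ivy and Erin share exactly the 2 values {4, 8}; by pigeonhole those values go to them, so strike 4, 8 from Bob, Frank.
So Frank = 16.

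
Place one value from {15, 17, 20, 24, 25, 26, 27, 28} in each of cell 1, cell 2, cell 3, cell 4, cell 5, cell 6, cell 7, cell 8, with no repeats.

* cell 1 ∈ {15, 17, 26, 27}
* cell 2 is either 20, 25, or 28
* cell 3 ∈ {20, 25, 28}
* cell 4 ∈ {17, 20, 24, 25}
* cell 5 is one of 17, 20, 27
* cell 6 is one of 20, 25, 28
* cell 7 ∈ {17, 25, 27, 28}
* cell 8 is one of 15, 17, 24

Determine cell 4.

24

Among the 8 variables, 26 fits only cell 1 (and all 8 values in {15, 17, 20, 24, 25, 26, 27, 28} must be used), so cell 1 = 26.
The 7 still-open variables draw from only 7 values {15, 17, 20, 24, 25, 27, 28}, so each is used; only cell 8 can be 15, hence cell 8 = 15.
Among the 6 still-open variables, 24 fits only cell 4 (and all 6 values in {17, 20, 24, 25, 27, 28} must be used), so cell 4 = 24.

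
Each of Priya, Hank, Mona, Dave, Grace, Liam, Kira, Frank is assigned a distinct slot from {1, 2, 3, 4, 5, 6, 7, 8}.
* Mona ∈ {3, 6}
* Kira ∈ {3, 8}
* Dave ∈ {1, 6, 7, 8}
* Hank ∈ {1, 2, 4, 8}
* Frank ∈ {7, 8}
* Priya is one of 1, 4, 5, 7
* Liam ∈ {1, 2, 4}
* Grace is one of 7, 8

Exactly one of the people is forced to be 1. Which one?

Among the 8 variables, 5 fits only Priya (and all 8 values in {1, 2, 3, 4, 5, 6, 7, 8} must be used), so Priya = 5.
Grace and Frank between them cover only {7, 8} — a naked pair. Remove those values from Hank, Dave, Kira.
Kira must be 3 (only option left). So Mona can't be 3.
Mona must be 6 (only option left). So Dave can't be 6.
So 1 goes to Dave.

Dave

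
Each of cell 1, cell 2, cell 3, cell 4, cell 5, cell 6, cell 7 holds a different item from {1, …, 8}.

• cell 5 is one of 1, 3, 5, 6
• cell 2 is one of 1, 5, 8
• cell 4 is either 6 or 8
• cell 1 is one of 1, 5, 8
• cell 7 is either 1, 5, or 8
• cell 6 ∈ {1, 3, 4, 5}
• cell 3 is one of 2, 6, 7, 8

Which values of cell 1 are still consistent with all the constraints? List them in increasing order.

1, 5, 8

cell 1, cell 2, cell 7 share exactly the 3 values {1, 5, 8}; by pigeonhole those values go to them, so strike 1, 5, 8 from cell 3, cell 4, cell 5, cell 6.
That leaves cell 4 = 6. Eliminate 6 elsewhere: cell 3, cell 5.
That leaves cell 5 = 3. So cell 6 can't be 3.
That leaves cell 6 = 4.
No further eliminations apply; cell 1 can still be any of 1, 5, 8.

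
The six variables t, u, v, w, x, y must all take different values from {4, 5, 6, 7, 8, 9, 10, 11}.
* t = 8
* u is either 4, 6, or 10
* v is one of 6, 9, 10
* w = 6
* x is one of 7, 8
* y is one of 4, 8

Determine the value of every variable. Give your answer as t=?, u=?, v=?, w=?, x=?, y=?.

t has just one choice, so t = 8. Strike 8 from x, y.
w must be 6 (only option left). Remove 6 from u, v.
That leaves x = 7.
y's domain is down to {4}, so y = 4. Remove 4 from u.
That leaves u = 10. So v can't be 10.
v's domain is down to {9}, so v = 9.

t=8, u=10, v=9, w=6, x=7, y=4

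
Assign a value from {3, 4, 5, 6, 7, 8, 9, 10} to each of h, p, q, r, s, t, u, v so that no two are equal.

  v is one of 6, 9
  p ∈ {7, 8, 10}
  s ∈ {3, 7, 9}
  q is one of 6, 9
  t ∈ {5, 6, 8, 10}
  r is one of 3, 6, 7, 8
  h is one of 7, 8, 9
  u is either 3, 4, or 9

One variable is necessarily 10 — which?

The 8 variables together cover exactly {3, 4, 5, 6, 7, 8, 9, 10} — 8 values for 8 variables — and 4 appears only in u's list, so u = 4.
Among the 7 still-open variables, 5 fits only t (and all 7 values in {3, 5, 6, 7, 8, 9, 10} must be used), so t = 5.
The 6 still-open variables together cover exactly {3, 6, 7, 8, 9, 10} — 6 values for 6 variables — and 10 appears only in p's list, so p = 10.

p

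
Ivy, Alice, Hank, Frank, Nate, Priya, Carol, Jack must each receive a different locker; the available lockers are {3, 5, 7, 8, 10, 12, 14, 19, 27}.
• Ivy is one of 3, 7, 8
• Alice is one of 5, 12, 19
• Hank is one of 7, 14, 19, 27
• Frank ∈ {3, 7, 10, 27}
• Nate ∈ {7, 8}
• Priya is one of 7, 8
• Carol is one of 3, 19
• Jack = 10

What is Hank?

Jack's domain is down to {10}, so Jack = 10. Eliminate 10 elsewhere: Frank.
Nate and Priya share exactly the 2 values {7, 8}; by pigeonhole those values go to them, so strike 7, 8 from Ivy, Hank, Frank.
Ivy's domain is down to {3}, so Ivy = 3. Remove 3 from Frank, Carol.
Frank must be 27 (only option left). Remove 27 from Hank.
Carol must be 19 (only option left). Remove 19 from Alice, Hank.
So Hank = 14.

14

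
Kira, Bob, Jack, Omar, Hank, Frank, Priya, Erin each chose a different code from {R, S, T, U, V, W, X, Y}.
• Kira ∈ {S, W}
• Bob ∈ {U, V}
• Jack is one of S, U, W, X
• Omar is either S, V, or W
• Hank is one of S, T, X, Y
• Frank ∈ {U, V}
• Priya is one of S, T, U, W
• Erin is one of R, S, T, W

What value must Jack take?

The 8 variables draw from only 8 values {R, S, T, U, V, W, X, Y}, so each is used; only Erin can be R, hence Erin = R.
The 7 still-open variables together cover exactly {S, T, U, V, W, X, Y} — 7 values for 7 variables — and Y appears only in Hank's list, so Hank = Y.
Among the 6 still-open variables, T fits only Priya (and all 6 values in {S, T, U, V, W, X} must be used), so Priya = T.
The 5 still-open variables together cover exactly {S, U, V, W, X} — 5 values for 5 variables — and X appears only in Jack's list, so Jack = X.

X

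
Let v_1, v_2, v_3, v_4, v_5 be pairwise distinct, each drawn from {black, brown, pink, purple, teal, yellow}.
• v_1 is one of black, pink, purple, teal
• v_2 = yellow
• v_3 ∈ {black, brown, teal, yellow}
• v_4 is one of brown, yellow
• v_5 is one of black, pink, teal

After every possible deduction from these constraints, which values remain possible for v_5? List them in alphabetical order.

black, pink, teal

v_2's domain is down to {yellow}, so v_2 = yellow. Remove yellow from v_3, v_4.
v_4 must be brown (only option left). Strike brown from v_3.
No further eliminations apply; v_5 can still be any of black, pink, teal.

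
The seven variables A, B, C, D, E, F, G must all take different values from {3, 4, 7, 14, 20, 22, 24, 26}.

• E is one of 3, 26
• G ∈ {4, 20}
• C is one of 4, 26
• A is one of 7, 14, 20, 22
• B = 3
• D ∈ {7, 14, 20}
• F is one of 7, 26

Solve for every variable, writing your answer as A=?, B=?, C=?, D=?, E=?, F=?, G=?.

B must be 3 (only option left). Strike 3 from E.
E has just one choice, so E = 26. Strike 26 from C, F.
F has just one choice, so F = 7. Eliminate 7 elsewhere: A, D.
C's domain is down to {4}, so C = 4. Eliminate 4 elsewhere: G.
G has just one choice, so G = 20. Strike 20 from A, D.
D's domain is down to {14}, so D = 14. Eliminate 14 elsewhere: A.
A has just one choice, so A = 22.

A=22, B=3, C=4, D=14, E=26, F=7, G=20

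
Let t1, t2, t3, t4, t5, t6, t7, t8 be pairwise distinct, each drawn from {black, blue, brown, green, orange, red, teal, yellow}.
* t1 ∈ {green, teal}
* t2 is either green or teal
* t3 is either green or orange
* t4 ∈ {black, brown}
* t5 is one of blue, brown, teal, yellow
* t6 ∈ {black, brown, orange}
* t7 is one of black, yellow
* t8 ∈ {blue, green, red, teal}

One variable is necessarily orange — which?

The 8 variables together cover exactly {black, blue, brown, green, orange, red, teal, yellow} — 8 values for 8 variables — and red appears only in t8's list, so t8 = red.
Among the 7 still-open variables, blue fits only t5 (and all 7 values in {black, blue, brown, green, orange, teal, yellow} must be used), so t5 = blue.
The 6 still-open variables together cover exactly {black, brown, green, orange, teal, yellow} — 6 values for 6 variables — and yellow appears only in t7's list, so t7 = yellow.
t1 and t2 share exactly the 2 values {green, teal}; by pigeonhole those values go to them, so strike green, teal from t3.
So orange goes to t3.

t3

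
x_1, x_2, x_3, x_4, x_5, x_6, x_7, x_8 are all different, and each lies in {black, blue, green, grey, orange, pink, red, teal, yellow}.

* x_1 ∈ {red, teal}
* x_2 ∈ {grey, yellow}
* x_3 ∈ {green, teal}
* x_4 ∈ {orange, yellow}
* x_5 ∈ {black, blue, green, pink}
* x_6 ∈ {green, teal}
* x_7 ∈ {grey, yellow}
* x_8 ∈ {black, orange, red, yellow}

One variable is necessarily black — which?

x_8

The 2 variables x_2 and x_7 are confined to {grey, yellow}, which locks those values in; drop them from x_4, x_8.
That leaves x_4 = orange. So x_8 can't be orange.
The 2 variables x_3 and x_6 are confined to {green, teal}, which locks those values in; drop them from x_1, x_5.
That leaves x_1 = red. Remove red from x_8.
So black goes to x_8.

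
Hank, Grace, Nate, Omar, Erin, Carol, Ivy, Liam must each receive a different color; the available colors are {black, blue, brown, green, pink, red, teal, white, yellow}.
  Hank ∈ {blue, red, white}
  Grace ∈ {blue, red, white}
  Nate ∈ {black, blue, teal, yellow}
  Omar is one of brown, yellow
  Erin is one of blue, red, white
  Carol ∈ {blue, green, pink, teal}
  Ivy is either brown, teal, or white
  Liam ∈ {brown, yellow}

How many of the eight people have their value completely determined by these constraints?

The 2 variables Omar and Liam are confined to {brown, yellow}, which locks those values in; drop them from Nate, Ivy.
Hank, Grace, Erin between them cover only {blue, red, white} — a naked triple. Remove those values from Nate, Carol, Ivy.
Ivy's domain is down to {teal}, so Ivy = teal. Remove teal from Nate, Carol.
Nate's domain is down to {black}, so Nate = black.
Determined: Nate=black, Ivy=teal. The other people each still have more than one consistent value. That makes 2.

2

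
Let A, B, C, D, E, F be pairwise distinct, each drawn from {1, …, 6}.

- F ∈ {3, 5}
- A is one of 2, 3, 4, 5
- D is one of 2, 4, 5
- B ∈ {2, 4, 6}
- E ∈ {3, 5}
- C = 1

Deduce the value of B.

C's domain is down to {1}, so C = 1.
The 5 still-open variables draw from only 5 values {2, 3, 4, 5, 6}, so each is used; only B can be 6, hence B = 6.

6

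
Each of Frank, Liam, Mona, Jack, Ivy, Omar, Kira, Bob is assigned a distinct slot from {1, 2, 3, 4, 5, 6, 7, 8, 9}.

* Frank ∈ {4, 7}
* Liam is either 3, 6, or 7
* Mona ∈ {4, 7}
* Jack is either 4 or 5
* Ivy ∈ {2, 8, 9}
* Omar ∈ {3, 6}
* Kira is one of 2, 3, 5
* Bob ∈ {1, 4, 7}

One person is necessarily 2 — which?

Kira

The 2 variables Frank and Mona are confined to {4, 7}, which locks those values in; drop them from Liam, Jack, Bob.
Jack's domain is down to {5}, so Jack = 5. Eliminate 5 elsewhere: Kira.
Bob's domain is down to {1}, so Bob = 1.
Liam and Omar between them cover only {3, 6} — a naked pair. Remove those values from Kira.
So 2 goes to Kira.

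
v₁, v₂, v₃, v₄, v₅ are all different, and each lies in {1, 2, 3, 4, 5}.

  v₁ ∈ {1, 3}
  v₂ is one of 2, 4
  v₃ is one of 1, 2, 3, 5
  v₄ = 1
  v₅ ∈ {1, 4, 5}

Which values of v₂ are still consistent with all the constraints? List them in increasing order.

v₄'s domain is down to {1}, so v₄ = 1. Strike 1 from v₁, v₃, v₅.
v₁'s domain is down to {3}, so v₁ = 3. Eliminate 3 elsewhere: v₃.
No further eliminations apply; v₂ can still be any of 2, 4.

2, 4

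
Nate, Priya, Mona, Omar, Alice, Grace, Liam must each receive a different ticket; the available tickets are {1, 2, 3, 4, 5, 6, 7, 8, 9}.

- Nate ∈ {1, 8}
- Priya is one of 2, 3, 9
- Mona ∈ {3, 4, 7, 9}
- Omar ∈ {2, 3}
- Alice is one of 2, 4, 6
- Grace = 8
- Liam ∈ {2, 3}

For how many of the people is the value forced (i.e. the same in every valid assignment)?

Grace's domain is down to {8}, so Grace = 8. Eliminate 8 elsewhere: Nate.
Nate must be 1 (only option left).
Omar and Liam share exactly the 2 values {2, 3}; by pigeonhole those values go to them, so strike 2, 3 from Priya, Mona, Alice.
Priya must be 9 (only option left). So Mona can't be 9.
Determined: Nate=1, Priya=9, Grace=8. The other people each still have more than one consistent value. That makes 3.

3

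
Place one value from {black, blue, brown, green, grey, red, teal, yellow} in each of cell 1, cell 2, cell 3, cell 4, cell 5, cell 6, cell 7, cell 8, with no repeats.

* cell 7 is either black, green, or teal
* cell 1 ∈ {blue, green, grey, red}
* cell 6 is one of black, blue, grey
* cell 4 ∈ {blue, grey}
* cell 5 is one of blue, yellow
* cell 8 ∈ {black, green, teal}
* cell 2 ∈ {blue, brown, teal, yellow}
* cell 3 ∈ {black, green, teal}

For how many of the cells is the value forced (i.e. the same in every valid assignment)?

Among the 8 variables, brown fits only cell 2 (and all 8 values in {black, blue, brown, green, grey, red, teal, yellow} must be used), so cell 2 = brown.
Among the 7 still-open variables, red fits only cell 1 (and all 7 values in {black, blue, green, grey, red, teal, yellow} must be used), so cell 1 = red.
The 6 still-open variables draw from only 6 values {black, blue, green, grey, teal, yellow}, so each is used; only cell 5 can be yellow, hence cell 5 = yellow.
cell 3, cell 7, cell 8 between them cover only {black, green, teal} — a naked triple. Remove those values from cell 6.
Determined: cell 1=red, cell 2=brown, cell 5=yellow. The other cells each still have more than one consistent value. That makes 3.

3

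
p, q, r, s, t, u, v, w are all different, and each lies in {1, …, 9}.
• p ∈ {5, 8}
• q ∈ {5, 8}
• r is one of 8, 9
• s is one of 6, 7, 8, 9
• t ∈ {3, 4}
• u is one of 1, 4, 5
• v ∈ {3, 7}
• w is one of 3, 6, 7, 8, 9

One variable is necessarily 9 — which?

r

Among the 8 variables, 1 fits only u (and all 8 values in {1, 3, 4, 5, 6, 7, 8, 9} must be used), so u = 1.
The 7 still-open variables together cover exactly {3, 4, 5, 6, 7, 8, 9} — 7 values for 7 variables — and 4 appears only in t's list, so t = 4.
p and q share exactly the 2 values {5, 8}; by pigeonhole those values go to them, so strike 5, 8 from r, s, w.
So 9 goes to r.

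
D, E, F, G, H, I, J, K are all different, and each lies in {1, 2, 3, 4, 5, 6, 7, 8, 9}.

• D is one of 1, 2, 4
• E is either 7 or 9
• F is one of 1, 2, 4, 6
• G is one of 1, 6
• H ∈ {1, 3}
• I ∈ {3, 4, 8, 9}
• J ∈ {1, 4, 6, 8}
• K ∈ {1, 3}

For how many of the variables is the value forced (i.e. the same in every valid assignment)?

4

The 8 variables together cover exactly {1, 2, 3, 4, 6, 7, 8, 9} — 8 values for 8 variables — and 7 appears only in E's list, so E = 7.
The 7 still-open variables together cover exactly {1, 2, 3, 4, 6, 8, 9} — 7 values for 7 variables — and 9 appears only in I's list, so I = 9.
Among the 6 still-open variables, 8 fits only J (and all 6 values in {1, 2, 3, 4, 6, 8} must be used), so J = 8.
H and K share exactly the 2 values {1, 3}; by pigeonhole those values go to them, so strike 1, 3 from D, F, G.
That leaves G = 6. So F can't be 6.
Determined: E=7, G=6, I=9, J=8. The other variables each still have more than one consistent value. That makes 4.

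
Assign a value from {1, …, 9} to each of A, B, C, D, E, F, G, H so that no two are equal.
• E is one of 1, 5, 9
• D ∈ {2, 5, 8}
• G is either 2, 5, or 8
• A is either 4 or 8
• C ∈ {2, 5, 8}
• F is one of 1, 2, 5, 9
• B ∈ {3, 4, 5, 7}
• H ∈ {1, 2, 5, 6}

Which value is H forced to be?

C, D, G between them cover only {2, 5, 8} — a naked triple. Remove those values from A, B, E, F, H.
That leaves A = 4. Strike 4 from B.
E and F share exactly the 2 values {1, 9}; by pigeonhole those values go to them, so strike 1, 9 from H.
So H = 6.

6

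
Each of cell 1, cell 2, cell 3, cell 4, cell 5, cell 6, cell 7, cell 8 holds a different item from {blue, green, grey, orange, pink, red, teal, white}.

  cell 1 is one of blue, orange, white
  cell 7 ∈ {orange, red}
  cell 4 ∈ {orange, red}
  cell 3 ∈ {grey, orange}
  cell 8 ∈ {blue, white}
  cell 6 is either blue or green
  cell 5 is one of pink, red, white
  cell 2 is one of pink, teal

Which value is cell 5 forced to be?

Among the 8 variables, green fits only cell 6 (and all 8 values in {blue, green, grey, orange, pink, red, teal, white} must be used), so cell 6 = green.
Among the 7 still-open variables, grey fits only cell 3 (and all 7 values in {blue, grey, orange, pink, red, teal, white} must be used), so cell 3 = grey.
The 6 still-open variables draw from only 6 values {blue, orange, pink, red, teal, white}, so each is used; only cell 2 can be teal, hence cell 2 = teal.
The 5 still-open variables together cover exactly {blue, orange, pink, red, white} — 5 values for 5 variables — and pink appears only in cell 5's list, so cell 5 = pink.

pink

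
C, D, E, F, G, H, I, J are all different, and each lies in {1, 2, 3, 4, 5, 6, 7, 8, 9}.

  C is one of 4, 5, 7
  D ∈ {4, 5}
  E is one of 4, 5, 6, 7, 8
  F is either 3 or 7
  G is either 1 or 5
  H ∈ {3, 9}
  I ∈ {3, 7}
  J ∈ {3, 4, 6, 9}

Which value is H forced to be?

9

The 8 variables draw from only 8 values {1, 3, 4, 5, 6, 7, 8, 9}, so each is used; only G can be 1, hence G = 1.
The 7 still-open variables draw from only 7 values {3, 4, 5, 6, 7, 8, 9}, so each is used; only E can be 8, hence E = 8.
The 6 still-open variables draw from only 6 values {3, 4, 5, 6, 7, 9}, so each is used; only J can be 6, hence J = 6.
The 5 still-open variables draw from only 5 values {3, 4, 5, 7, 9}, so each is used; only H can be 9, hence H = 9.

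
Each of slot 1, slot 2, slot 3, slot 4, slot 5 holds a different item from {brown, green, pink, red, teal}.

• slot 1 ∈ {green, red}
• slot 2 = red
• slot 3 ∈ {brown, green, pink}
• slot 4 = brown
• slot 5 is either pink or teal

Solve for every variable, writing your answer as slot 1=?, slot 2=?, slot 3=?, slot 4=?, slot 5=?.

slot 1=green, slot 2=red, slot 3=pink, slot 4=brown, slot 5=teal

slot 2 must be red (only option left). Eliminate red elsewhere: slot 1.
slot 4 has just one choice, so slot 4 = brown. So slot 3 can't be brown.
That leaves slot 1 = green. Strike green from slot 3.
slot 3 must be pink (only option left). Eliminate pink elsewhere: slot 5.
slot 5's domain is down to {teal}, so slot 5 = teal.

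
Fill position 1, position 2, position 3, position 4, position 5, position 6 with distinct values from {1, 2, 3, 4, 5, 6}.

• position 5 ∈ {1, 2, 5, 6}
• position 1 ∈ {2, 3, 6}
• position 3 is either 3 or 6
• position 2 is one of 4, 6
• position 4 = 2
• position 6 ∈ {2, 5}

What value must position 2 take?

position 4's domain is down to {2}, so position 4 = 2. Remove 2 from position 1, position 5, position 6.
That leaves position 6 = 5. Remove 5 from position 5.
The 4 still-open variables draw from only 4 values {1, 3, 4, 6}, so each is used; only position 5 can be 1, hence position 5 = 1.
The 3 still-open variables together cover exactly {3, 4, 6} — 3 values for 3 variables — and 4 appears only in position 2's list, so position 2 = 4.

4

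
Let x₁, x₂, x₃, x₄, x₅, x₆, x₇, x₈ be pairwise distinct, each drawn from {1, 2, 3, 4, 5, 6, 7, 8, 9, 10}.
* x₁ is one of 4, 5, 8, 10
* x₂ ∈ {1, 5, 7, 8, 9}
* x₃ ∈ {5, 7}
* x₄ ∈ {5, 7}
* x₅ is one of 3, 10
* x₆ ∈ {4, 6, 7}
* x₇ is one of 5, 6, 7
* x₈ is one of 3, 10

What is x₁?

8

The 2 variables x₃ and x₄ are confined to {5, 7}, which locks those values in; drop them from x₁, x₂, x₆, x₇.
x₇'s domain is down to {6}, so x₇ = 6. So x₆ can't be 6.
x₆'s domain is down to {4}, so x₆ = 4. Strike 4 from x₁.
The 2 variables x₅ and x₈ are confined to {3, 10}, which locks those values in; drop them from x₁.
So x₁ = 8.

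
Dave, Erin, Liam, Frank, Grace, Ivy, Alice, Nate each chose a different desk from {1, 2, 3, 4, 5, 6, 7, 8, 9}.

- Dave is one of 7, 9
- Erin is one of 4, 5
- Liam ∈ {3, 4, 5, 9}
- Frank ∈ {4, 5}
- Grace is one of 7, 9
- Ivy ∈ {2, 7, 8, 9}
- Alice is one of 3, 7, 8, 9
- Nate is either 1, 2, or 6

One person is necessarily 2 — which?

Dave and Grace share exactly the 2 values {7, 9}; by pigeonhole those values go to them, so strike 7, 9 from Liam, Ivy, Alice.
Erin and Frank between them cover only {4, 5} — a naked pair. Remove those values from Liam.
That leaves Liam = 3. Eliminate 3 elsewhere: Alice.
Alice has just one choice, so Alice = 8. Strike 8 from Ivy.
So 2 goes to Ivy.

Ivy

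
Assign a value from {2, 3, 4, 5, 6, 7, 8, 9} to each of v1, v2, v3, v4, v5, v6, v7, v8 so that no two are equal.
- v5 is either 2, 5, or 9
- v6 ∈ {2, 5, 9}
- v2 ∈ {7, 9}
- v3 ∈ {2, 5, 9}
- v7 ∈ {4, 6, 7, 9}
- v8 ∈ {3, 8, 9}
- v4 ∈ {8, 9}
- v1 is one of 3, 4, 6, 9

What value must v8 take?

3

The 3 variables v3, v5, v6 are confined to {2, 5, 9}, which locks those values in; drop them from v1, v2, v4, v7, v8.
That leaves v2 = 7. Remove 7 from v7.
v4 has just one choice, so v4 = 8. Remove 8 from v8.
So v8 = 3.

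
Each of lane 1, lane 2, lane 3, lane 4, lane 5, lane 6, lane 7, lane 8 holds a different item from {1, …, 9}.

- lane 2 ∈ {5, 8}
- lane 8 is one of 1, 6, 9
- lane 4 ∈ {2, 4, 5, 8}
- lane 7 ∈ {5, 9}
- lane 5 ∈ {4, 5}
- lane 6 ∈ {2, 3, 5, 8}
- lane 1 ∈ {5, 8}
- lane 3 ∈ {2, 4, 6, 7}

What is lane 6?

The 2 variables lane 1 and lane 2 are confined to {5, 8}, which locks those values in; drop them from lane 4, lane 5, lane 6, lane 7.
lane 5 has just one choice, so lane 5 = 4. Eliminate 4 elsewhere: lane 3, lane 4.
That leaves lane 7 = 9. So lane 8 can't be 9.
lane 4 has just one choice, so lane 4 = 2. Eliminate 2 elsewhere: lane 3, lane 6.
So lane 6 = 3.

3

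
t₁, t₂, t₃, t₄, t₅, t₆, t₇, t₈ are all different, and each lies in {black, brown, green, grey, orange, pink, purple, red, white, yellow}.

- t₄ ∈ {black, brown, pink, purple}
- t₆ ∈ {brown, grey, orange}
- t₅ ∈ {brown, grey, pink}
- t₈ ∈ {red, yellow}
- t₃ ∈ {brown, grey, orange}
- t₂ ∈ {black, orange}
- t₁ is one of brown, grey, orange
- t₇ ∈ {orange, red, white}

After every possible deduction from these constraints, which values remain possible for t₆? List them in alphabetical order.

brown, grey, orange

The 3 variables t₁, t₃, t₆ are confined to {brown, grey, orange}, which locks those values in; drop them from t₂, t₄, t₅, t₇.
t₂'s domain is down to {black}, so t₂ = black. Remove black from t₄.
t₅'s domain is down to {pink}, so t₅ = pink. So t₄ can't be pink.
t₄ must be purple (only option left).
No further eliminations apply; t₆ can still be any of brown, grey, orange.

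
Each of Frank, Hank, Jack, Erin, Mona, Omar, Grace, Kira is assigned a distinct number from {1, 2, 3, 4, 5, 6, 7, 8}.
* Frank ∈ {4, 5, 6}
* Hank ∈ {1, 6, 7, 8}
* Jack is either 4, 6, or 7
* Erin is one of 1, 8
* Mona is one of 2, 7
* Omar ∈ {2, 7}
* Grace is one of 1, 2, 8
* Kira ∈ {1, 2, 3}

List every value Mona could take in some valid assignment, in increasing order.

2, 7

Among the 8 variables, 3 fits only Kira (and all 8 values in {1, 2, 3, 4, 5, 6, 7, 8} must be used), so Kira = 3.
The 7 still-open variables draw from only 7 values {1, 2, 4, 5, 6, 7, 8}, so each is used; only Frank can be 5, hence Frank = 5.
Among the 6 still-open variables, 4 fits only Jack (and all 6 values in {1, 2, 4, 6, 7, 8} must be used), so Jack = 4.
Among the 5 still-open variables, 6 fits only Hank (and all 5 values in {1, 2, 6, 7, 8} must be used), so Hank = 6.
The 2 variables Mona and Omar are confined to {2, 7}, which locks those values in; drop them from Grace.
No further eliminations apply; Mona can still be any of 2, 7.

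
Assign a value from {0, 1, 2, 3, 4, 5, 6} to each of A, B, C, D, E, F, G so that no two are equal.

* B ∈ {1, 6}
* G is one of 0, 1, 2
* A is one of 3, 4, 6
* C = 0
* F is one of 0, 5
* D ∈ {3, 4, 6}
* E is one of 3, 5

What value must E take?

3

C has just one choice, so C = 0. So F, G can't be 0.
F must be 5 (only option left). Strike 5 from E.
So E = 3.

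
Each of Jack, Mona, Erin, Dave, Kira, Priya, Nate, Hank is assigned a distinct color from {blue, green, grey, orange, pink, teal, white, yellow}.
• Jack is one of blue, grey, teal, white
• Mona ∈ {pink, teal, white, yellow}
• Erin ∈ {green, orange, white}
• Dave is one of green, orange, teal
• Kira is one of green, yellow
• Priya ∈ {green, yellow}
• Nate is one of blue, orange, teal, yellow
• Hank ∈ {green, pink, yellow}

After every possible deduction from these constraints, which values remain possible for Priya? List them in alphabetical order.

green, yellow

The 8 variables draw from only 8 values {blue, green, grey, orange, pink, teal, white, yellow}, so each is used; only Jack can be grey, hence Jack = grey.
The 7 still-open variables draw from only 7 values {blue, green, orange, pink, teal, white, yellow}, so each is used; only Nate can be blue, hence Nate = blue.
Kira and Priya between them cover only {green, yellow} — a naked pair. Remove those values from Mona, Erin, Dave, Hank.
Hank must be pink (only option left). Remove pink from Mona.
No further eliminations apply; Priya can still be any of green, yellow.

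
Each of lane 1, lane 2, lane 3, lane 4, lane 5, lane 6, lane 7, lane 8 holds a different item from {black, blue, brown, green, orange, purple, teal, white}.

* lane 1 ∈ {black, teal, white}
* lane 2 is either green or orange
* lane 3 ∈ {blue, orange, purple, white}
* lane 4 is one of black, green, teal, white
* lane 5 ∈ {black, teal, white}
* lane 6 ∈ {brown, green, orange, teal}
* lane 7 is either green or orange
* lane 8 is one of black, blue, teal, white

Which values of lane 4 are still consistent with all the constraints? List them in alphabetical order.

black, teal, white

The 8 variables together cover exactly {black, blue, brown, green, orange, purple, teal, white} — 8 values for 8 variables — and brown appears only in lane 6's list, so lane 6 = brown.
Among the 7 still-open variables, purple fits only lane 3 (and all 7 values in {black, blue, green, orange, purple, teal, white} must be used), so lane 3 = purple.
Among the 6 still-open variables, blue fits only lane 8 (and all 6 values in {black, blue, green, orange, teal, white} must be used), so lane 8 = blue.
lane 2 and lane 7 between them cover only {green, orange} — a naked pair. Remove those values from lane 4.
No further eliminations apply; lane 4 can still be any of black, teal, white.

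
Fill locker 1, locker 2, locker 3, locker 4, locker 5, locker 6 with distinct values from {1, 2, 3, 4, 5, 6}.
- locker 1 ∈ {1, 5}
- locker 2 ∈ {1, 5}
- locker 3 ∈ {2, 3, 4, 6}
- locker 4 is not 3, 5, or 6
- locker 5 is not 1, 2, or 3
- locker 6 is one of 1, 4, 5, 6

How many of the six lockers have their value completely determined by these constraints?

2

The 6 variables draw from only 6 values {1, 2, 3, 4, 5, 6}, so each is used; only locker 3 can be 3, hence locker 3 = 3.
The 5 still-open variables together cover exactly {1, 2, 4, 5, 6} — 5 values for 5 variables — and 2 appears only in locker 4's list, so locker 4 = 2.
locker 1 and locker 2 between them cover only {1, 5} — a naked pair. Remove those values from locker 5, locker 6.
Determined: locker 3=3, locker 4=2. The other lockers each still have more than one consistent value. That makes 2.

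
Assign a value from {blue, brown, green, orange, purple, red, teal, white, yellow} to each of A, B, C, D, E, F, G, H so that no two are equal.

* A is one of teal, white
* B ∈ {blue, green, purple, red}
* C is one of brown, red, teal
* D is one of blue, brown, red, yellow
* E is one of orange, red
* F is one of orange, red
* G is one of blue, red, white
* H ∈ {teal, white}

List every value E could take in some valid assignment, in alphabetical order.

The 2 variables A and H are confined to {teal, white}, which locks those values in; drop them from C, G.
E and F between them cover only {orange, red} — a naked pair. Remove those values from B, C, D, G.
C must be brown (only option left). Strike brown from D.
G has just one choice, so G = blue. So B, D can't be blue.
D has just one choice, so D = yellow.
No further eliminations apply; E can still be any of orange, red.

orange, red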